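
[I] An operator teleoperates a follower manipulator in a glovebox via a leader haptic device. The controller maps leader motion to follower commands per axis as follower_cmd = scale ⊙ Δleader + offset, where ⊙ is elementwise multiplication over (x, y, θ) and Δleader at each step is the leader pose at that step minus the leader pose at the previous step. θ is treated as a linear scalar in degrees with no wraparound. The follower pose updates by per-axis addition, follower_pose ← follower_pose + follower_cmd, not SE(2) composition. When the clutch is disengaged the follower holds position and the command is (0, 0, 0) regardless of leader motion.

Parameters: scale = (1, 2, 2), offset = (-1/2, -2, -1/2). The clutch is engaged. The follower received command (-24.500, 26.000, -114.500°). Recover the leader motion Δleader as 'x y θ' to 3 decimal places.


axis x: (-24.500 − -1/2) / (1) = -24.000
axis y: (26.000 − -2) / (2) = 14.000
axis θ: (-114.500 − -1/2) / (2) = -57.000

-24.000 14.000 -57.000


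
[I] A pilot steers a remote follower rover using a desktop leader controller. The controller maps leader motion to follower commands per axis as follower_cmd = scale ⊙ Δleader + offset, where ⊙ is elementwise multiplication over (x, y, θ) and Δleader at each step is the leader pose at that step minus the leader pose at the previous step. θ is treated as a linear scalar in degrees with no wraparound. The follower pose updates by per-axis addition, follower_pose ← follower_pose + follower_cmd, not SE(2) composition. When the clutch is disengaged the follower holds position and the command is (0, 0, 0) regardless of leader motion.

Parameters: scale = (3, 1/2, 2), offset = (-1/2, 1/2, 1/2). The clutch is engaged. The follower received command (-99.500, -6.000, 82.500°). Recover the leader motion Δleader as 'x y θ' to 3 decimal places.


axis x: (-99.500 − -1/2) / (3) = -33.000
axis y: (-6.000 − 1/2) / (1/2) = -13.000
axis θ: (82.500 − 1/2) / (2) = 41.000

-33.000 -13.000 41.000


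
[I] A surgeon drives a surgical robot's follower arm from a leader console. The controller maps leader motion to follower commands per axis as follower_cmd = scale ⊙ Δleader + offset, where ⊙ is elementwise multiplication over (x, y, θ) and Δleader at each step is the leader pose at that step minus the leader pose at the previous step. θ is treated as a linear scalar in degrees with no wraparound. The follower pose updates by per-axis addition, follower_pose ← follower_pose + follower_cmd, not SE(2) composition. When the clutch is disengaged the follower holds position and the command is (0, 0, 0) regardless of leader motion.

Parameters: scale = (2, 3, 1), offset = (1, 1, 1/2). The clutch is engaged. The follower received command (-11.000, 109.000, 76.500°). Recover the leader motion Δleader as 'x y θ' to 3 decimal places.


axis x: (-11.000 − 1) / (2) = -6.000
axis y: (109.000 − 1) / (3) = 36.000
axis θ: (76.500 − 1/2) / (1) = 76.000

-6.000 36.000 76.000


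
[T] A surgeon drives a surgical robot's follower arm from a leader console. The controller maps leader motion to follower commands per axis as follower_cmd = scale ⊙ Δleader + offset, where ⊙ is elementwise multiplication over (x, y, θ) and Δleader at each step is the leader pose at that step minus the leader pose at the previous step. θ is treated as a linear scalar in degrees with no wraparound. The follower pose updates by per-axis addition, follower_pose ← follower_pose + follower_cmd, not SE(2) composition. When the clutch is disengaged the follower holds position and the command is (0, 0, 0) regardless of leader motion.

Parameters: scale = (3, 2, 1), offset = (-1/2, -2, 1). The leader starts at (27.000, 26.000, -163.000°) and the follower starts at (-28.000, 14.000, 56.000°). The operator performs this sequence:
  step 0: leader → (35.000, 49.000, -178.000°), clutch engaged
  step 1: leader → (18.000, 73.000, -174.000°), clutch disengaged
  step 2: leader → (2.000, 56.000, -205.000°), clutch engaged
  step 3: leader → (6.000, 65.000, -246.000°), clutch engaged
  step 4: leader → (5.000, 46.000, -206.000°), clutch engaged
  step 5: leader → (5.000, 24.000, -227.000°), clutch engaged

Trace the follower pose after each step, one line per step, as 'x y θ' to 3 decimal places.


-4.500 58.000 42.000
-4.500 58.000 42.000
-53.000 22.000 12.000
-41.500 38.000 -28.000
-45.000 -2.000 13.000
-45.500 -48.000 -7.000

step 0: Δleader=(8.000, 23.000, -15.000°), engaged; cmd=(23.500, 44.000, -14.000°) → follower=(-4.500, 58.000, 42.000°)
step 1: Δleader=(-17.000, 24.000, 4.000°), disengaged; cmd=(0,0,0) → follower holds at (-4.500, 58.000, 42.000°)
step 2: Δleader=(-16.000, -17.000, -31.000°), engaged; cmd=(-48.500, -36.000, -30.000°) → follower=(-53.000, 22.000, 12.000°)
step 3: Δleader=(4.000, 9.000, -41.000°), engaged; cmd=(11.500, 16.000, -40.000°) → follower=(-41.500, 38.000, -28.000°)
step 4: Δleader=(-1.000, -19.000, 40.000°), engaged; cmd=(-3.500, -40.000, 41.000°) → follower=(-45.000, -2.000, 13.000°)
step 5: Δleader=(0.000, -22.000, -21.000°), engaged; cmd=(-0.500, -46.000, -20.000°) → follower=(-45.500, -48.000, -7.000°)


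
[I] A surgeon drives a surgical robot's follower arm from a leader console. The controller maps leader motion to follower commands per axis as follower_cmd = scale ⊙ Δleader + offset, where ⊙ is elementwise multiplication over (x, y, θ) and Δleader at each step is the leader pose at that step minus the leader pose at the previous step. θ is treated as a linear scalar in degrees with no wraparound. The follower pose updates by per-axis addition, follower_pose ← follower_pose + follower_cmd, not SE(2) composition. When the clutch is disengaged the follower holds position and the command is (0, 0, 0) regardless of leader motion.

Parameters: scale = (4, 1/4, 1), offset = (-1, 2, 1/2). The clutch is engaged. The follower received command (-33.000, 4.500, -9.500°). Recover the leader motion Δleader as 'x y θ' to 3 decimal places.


-8.000 10.000 -10.000

axis x: (-33.000 − -1) / (4) = -8.000
axis y: (4.500 − 2) / (1/4) = 10.000
axis θ: (-9.500 − 1/2) / (1) = -10.000


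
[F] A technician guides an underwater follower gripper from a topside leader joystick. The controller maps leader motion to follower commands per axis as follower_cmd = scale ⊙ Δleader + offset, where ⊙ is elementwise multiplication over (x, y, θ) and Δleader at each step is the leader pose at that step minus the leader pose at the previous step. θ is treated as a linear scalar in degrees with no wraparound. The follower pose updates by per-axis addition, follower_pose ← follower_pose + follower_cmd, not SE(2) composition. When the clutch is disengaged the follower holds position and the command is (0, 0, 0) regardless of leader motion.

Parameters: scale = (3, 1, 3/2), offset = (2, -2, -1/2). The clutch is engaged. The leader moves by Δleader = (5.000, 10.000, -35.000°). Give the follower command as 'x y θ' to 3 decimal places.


axis x: 3·5.000 + 2 = 17.000
axis y: 1·10.000 + -2 = 8.000
axis θ: 3/2·-35.000 + -1/2 = -53.000

17.000 8.000 -53.000


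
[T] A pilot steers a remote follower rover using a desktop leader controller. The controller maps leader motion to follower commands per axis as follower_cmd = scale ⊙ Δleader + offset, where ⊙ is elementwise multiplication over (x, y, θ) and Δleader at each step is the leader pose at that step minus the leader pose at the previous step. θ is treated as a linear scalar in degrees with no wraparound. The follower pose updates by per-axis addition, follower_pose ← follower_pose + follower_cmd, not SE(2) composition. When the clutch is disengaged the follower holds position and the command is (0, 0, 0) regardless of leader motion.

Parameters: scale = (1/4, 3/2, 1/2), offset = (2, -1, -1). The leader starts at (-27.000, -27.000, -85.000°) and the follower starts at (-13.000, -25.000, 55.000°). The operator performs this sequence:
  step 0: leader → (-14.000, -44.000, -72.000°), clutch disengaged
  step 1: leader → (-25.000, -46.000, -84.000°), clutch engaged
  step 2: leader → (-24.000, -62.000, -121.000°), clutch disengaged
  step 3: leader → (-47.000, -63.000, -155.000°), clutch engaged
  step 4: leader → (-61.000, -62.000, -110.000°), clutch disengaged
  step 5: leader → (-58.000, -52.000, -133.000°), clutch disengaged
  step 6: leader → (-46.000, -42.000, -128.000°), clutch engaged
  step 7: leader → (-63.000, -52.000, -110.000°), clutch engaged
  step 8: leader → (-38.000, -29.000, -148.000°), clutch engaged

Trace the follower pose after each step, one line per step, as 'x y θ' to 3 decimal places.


-13.000 -25.000 55.000
-13.750 -29.000 48.000
-13.750 -29.000 48.000
-17.500 -31.500 30.000
-17.500 -31.500 30.000
-17.500 -31.500 30.000
-12.500 -17.500 31.500
-14.750 -33.500 39.500
-6.500 0.000 19.500

step 0: Δleader=(13.000, -17.000, 13.000°), disengaged; cmd=(0,0,0) → follower holds at (-13.000, -25.000, 55.000°)
step 1: Δleader=(-11.000, -2.000, -12.000°), engaged; cmd=(-0.750, -4.000, -7.000°) → follower=(-13.750, -29.000, 48.000°)
step 2: Δleader=(1.000, -16.000, -37.000°), disengaged; cmd=(0,0,0) → follower holds at (-13.750, -29.000, 48.000°)
step 3: Δleader=(-23.000, -1.000, -34.000°), engaged; cmd=(-3.750, -2.500, -18.000°) → follower=(-17.500, -31.500, 30.000°)
step 4: Δleader=(-14.000, 1.000, 45.000°), disengaged; cmd=(0,0,0) → follower holds at (-17.500, -31.500, 30.000°)
step 5: Δleader=(3.000, 10.000, -23.000°), disengaged; cmd=(0,0,0) → follower holds at (-17.500, -31.500, 30.000°)
step 6: Δleader=(12.000, 10.000, 5.000°), engaged; cmd=(5.000, 14.000, 1.500°) → follower=(-12.500, -17.500, 31.500°)
step 7: Δleader=(-17.000, -10.000, 18.000°), engaged; cmd=(-2.250, -16.000, 8.000°) → follower=(-14.750, -33.500, 39.500°)
step 8: Δleader=(25.000, 23.000, -38.000°), engaged; cmd=(8.250, 33.500, -20.000°) → follower=(-6.500, 0.000, 19.500°)


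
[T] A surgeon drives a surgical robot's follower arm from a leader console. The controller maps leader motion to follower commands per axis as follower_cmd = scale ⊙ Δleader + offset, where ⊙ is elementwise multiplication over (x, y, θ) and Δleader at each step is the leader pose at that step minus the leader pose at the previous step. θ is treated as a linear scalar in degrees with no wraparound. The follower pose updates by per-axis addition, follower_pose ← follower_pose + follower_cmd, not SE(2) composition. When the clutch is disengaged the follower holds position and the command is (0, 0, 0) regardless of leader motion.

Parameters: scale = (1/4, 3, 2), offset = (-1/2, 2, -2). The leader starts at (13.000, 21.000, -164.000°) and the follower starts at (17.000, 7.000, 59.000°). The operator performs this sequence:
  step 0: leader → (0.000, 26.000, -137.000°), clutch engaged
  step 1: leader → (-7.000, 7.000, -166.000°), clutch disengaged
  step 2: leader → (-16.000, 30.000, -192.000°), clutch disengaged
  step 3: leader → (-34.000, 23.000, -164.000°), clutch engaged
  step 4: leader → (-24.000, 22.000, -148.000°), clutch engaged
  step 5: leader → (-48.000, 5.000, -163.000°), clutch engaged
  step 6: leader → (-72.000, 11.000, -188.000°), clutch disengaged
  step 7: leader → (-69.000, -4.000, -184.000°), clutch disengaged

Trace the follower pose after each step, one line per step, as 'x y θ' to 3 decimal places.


13.250 24.000 111.000
13.250 24.000 111.000
13.250 24.000 111.000
8.250 5.000 165.000
10.250 4.000 195.000
3.750 -45.000 163.000
3.750 -45.000 163.000
3.750 -45.000 163.000

step 0: Δleader=(-13.000, 5.000, 27.000°), engaged; cmd=(-3.750, 17.000, 52.000°) → follower=(13.250, 24.000, 111.000°)
step 1: Δleader=(-7.000, -19.000, -29.000°), disengaged; cmd=(0,0,0) → follower holds at (13.250, 24.000, 111.000°)
step 2: Δleader=(-9.000, 23.000, -26.000°), disengaged; cmd=(0,0,0) → follower holds at (13.250, 24.000, 111.000°)
step 3: Δleader=(-18.000, -7.000, 28.000°), engaged; cmd=(-5.000, -19.000, 54.000°) → follower=(8.250, 5.000, 165.000°)
step 4: Δleader=(10.000, -1.000, 16.000°), engaged; cmd=(2.000, -1.000, 30.000°) → follower=(10.250, 4.000, 195.000°)
step 5: Δleader=(-24.000, -17.000, -15.000°), engaged; cmd=(-6.500, -49.000, -32.000°) → follower=(3.750, -45.000, 163.000°)
step 6: Δleader=(-24.000, 6.000, -25.000°), disengaged; cmd=(0,0,0) → follower holds at (3.750, -45.000, 163.000°)
step 7: Δleader=(3.000, -15.000, 4.000°), disengaged; cmd=(0,0,0) → follower holds at (3.750, -45.000, 163.000°)


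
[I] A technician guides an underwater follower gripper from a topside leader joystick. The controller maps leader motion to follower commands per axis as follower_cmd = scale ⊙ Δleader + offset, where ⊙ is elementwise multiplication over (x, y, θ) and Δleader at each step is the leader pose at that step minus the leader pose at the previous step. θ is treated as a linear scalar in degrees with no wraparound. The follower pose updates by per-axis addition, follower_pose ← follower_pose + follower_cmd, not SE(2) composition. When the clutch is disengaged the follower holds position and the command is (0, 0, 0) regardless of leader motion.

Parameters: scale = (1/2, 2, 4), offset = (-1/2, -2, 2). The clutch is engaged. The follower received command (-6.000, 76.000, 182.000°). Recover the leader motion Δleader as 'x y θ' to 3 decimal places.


axis x: (-6.000 − -1/2) / (1/2) = -11.000
axis y: (76.000 − -2) / (2) = 39.000
axis θ: (182.000 − 2) / (4) = 45.000

-11.000 39.000 45.000


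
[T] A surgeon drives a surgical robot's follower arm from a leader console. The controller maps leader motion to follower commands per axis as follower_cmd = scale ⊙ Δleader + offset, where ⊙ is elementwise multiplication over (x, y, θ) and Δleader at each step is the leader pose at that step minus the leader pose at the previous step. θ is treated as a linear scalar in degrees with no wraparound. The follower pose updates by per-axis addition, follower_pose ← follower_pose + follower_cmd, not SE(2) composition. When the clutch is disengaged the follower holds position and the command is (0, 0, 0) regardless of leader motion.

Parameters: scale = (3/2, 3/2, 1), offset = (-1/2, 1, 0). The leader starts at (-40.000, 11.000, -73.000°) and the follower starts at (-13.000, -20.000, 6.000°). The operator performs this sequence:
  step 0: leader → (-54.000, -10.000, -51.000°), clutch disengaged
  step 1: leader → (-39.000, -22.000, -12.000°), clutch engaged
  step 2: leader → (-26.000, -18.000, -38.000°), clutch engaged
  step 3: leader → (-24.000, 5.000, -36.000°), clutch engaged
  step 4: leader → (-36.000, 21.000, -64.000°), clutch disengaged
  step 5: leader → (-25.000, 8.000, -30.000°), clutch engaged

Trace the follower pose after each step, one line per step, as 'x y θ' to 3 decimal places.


-13.000 -20.000 6.000
9.000 -37.000 45.000
28.000 -30.000 19.000
30.500 5.500 21.000
30.500 5.500 21.000
46.500 -13.000 55.000

step 0: Δleader=(-14.000, -21.000, 22.000°), disengaged; cmd=(0,0,0) → follower holds at (-13.000, -20.000, 6.000°)
step 1: Δleader=(15.000, -12.000, 39.000°), engaged; cmd=(22.000, -17.000, 39.000°) → follower=(9.000, -37.000, 45.000°)
step 2: Δleader=(13.000, 4.000, -26.000°), engaged; cmd=(19.000, 7.000, -26.000°) → follower=(28.000, -30.000, 19.000°)
step 3: Δleader=(2.000, 23.000, 2.000°), engaged; cmd=(2.500, 35.500, 2.000°) → follower=(30.500, 5.500, 21.000°)
step 4: Δleader=(-12.000, 16.000, -28.000°), disengaged; cmd=(0,0,0) → follower holds at (30.500, 5.500, 21.000°)
step 5: Δleader=(11.000, -13.000, 34.000°), engaged; cmd=(16.000, -18.500, 34.000°) → follower=(46.500, -13.000, 55.000°)


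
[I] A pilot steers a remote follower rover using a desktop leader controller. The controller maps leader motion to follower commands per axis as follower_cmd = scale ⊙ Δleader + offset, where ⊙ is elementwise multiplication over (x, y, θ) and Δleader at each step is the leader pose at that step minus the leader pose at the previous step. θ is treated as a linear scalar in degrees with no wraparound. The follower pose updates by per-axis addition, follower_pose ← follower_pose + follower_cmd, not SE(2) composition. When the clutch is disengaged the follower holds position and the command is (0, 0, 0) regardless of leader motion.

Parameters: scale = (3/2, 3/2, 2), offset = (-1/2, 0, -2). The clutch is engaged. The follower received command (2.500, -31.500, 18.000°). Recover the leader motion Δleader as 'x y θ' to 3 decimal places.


axis x: (2.500 − -1/2) / (3/2) = 2.000
axis y: (-31.500 − 0) / (3/2) = -21.000
axis θ: (18.000 − -2) / (2) = 10.000

2.000 -21.000 10.000


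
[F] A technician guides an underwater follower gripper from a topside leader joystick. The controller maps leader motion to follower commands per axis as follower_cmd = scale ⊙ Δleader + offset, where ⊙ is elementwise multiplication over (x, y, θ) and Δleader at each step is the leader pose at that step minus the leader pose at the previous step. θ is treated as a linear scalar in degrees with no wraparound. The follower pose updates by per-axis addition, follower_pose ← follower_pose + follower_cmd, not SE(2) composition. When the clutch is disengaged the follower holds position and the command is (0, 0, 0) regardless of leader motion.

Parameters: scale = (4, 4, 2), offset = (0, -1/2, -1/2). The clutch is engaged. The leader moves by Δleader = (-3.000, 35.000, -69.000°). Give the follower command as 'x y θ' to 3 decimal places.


-12.000 139.500 -138.500

axis x: 4·-3.000 + 0 = -12.000
axis y: 4·35.000 + -1/2 = 139.500
axis θ: 2·-69.000 + -1/2 = -138.500


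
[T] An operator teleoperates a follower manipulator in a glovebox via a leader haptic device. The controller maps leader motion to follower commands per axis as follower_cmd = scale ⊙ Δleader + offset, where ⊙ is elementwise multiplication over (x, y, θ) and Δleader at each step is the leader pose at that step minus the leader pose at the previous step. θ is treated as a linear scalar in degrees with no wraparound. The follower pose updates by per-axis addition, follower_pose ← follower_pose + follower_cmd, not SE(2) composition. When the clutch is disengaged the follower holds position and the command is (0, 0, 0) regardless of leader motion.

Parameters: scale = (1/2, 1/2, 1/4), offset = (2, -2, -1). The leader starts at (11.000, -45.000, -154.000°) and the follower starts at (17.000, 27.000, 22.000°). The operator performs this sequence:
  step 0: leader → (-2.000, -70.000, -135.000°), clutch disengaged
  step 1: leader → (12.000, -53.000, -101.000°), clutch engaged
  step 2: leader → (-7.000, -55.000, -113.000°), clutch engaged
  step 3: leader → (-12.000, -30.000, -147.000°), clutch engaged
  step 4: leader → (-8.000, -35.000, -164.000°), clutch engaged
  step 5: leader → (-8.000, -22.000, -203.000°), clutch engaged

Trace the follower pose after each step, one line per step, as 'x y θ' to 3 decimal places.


step 0: Δleader=(-13.000, -25.000, 19.000°), disengaged; cmd=(0,0,0) → follower holds at (17.000, 27.000, 22.000°)
step 1: Δleader=(14.000, 17.000, 34.000°), engaged; cmd=(9.000, 6.500, 7.500°) → follower=(26.000, 33.500, 29.500°)
step 2: Δleader=(-19.000, -2.000, -12.000°), engaged; cmd=(-7.500, -3.000, -4.000°) → follower=(18.500, 30.500, 25.500°)
step 3: Δleader=(-5.000, 25.000, -34.000°), engaged; cmd=(-0.500, 10.500, -9.500°) → follower=(18.000, 41.000, 16.000°)
step 4: Δleader=(4.000, -5.000, -17.000°), engaged; cmd=(4.000, -4.500, -5.250°) → follower=(22.000, 36.500, 10.750°)
step 5: Δleader=(0.000, 13.000, -39.000°), engaged; cmd=(2.000, 4.500, -10.750°) → follower=(24.000, 41.000, 0.000°)

17.000 27.000 22.000
26.000 33.500 29.500
18.500 30.500 25.500
18.000 41.000 16.000
22.000 36.500 10.750
24.000 41.000 0.000


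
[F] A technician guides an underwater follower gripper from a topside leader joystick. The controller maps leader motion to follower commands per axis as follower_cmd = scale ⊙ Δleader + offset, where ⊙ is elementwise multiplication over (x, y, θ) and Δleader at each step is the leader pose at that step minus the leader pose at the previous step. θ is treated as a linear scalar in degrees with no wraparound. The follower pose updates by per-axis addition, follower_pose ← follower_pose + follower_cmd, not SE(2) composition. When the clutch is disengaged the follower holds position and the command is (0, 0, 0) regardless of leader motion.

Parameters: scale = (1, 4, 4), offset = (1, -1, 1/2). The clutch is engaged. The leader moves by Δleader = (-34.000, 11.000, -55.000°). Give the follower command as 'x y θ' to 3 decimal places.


-33.000 43.000 -219.500

axis x: 1·-34.000 + 1 = -33.000
axis y: 4·11.000 + -1 = 43.000
axis θ: 4·-55.000 + 1/2 = -219.500


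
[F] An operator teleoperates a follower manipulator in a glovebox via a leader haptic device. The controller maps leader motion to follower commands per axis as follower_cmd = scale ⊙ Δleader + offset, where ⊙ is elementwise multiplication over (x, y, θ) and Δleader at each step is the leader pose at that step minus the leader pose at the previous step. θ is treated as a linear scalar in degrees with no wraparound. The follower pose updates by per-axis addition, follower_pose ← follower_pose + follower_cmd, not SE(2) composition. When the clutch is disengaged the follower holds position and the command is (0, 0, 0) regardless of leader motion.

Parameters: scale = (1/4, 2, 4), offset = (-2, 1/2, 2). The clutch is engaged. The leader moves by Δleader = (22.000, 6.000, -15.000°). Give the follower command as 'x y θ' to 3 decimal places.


axis x: 1/4·22.000 + -2 = 3.500
axis y: 2·6.000 + 1/2 = 12.500
axis θ: 4·-15.000 + 2 = -58.000

3.500 12.500 -58.000


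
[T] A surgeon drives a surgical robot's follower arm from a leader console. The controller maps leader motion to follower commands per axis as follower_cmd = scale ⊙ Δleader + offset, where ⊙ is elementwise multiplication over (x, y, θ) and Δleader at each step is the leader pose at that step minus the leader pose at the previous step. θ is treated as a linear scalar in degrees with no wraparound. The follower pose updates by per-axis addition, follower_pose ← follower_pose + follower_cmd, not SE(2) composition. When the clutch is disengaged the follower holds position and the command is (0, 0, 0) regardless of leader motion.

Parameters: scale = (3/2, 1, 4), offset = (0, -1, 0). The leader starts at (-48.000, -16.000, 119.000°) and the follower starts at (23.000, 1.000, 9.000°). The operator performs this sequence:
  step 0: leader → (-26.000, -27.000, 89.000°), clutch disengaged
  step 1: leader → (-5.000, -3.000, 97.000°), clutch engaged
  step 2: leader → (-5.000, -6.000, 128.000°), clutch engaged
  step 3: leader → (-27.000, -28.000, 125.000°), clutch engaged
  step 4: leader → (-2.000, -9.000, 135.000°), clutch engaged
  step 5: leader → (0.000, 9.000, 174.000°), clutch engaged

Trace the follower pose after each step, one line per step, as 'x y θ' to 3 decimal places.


step 0: Δleader=(22.000, -11.000, -30.000°), disengaged; cmd=(0,0,0) → follower holds at (23.000, 1.000, 9.000°)
step 1: Δleader=(21.000, 24.000, 8.000°), engaged; cmd=(31.500, 23.000, 32.000°) → follower=(54.500, 24.000, 41.000°)
step 2: Δleader=(0.000, -3.000, 31.000°), engaged; cmd=(0.000, -4.000, 124.000°) → follower=(54.500, 20.000, 165.000°)
step 3: Δleader=(-22.000, -22.000, -3.000°), engaged; cmd=(-33.000, -23.000, -12.000°) → follower=(21.500, -3.000, 153.000°)
step 4: Δleader=(25.000, 19.000, 10.000°), engaged; cmd=(37.500, 18.000, 40.000°) → follower=(59.000, 15.000, 193.000°)
step 5: Δleader=(2.000, 18.000, 39.000°), engaged; cmd=(3.000, 17.000, 156.000°) → follower=(62.000, 32.000, 349.000°)

23.000 1.000 9.000
54.500 24.000 41.000
54.500 20.000 165.000
21.500 -3.000 153.000
59.000 15.000 193.000
62.000 32.000 349.000


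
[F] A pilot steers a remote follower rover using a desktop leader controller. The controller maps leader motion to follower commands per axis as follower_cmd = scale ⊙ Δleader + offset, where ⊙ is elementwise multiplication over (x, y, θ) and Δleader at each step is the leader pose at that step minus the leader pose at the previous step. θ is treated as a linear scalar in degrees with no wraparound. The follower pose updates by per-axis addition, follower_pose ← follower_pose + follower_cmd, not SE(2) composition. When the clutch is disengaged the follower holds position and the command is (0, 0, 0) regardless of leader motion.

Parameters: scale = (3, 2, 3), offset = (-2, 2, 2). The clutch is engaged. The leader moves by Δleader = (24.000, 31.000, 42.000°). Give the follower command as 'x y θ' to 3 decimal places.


70.000 64.000 128.000

axis x: 3·24.000 + -2 = 70.000
axis y: 2·31.000 + 2 = 64.000
axis θ: 3·42.000 + 2 = 128.000


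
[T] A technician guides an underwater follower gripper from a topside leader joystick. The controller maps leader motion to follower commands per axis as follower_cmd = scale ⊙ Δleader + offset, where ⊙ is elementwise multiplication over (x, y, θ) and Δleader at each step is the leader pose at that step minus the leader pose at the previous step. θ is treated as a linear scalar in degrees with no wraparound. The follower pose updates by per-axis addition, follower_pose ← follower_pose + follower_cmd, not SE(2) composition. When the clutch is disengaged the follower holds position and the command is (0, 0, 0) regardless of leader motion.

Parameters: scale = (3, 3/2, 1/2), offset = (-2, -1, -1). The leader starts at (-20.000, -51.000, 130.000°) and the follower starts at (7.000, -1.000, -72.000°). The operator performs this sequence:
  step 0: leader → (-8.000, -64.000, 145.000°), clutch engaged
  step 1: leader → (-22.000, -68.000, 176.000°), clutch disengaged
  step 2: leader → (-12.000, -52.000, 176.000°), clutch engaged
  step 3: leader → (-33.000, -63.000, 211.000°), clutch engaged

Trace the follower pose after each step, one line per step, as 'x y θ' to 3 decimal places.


step 0: Δleader=(12.000, -13.000, 15.000°), engaged; cmd=(34.000, -20.500, 6.500°) → follower=(41.000, -21.500, -65.500°)
step 1: Δleader=(-14.000, -4.000, 31.000°), disengaged; cmd=(0,0,0) → follower holds at (41.000, -21.500, -65.500°)
step 2: Δleader=(10.000, 16.000, 0.000°), engaged; cmd=(28.000, 23.000, -1.000°) → follower=(69.000, 1.500, -66.500°)
step 3: Δleader=(-21.000, -11.000, 35.000°), engaged; cmd=(-65.000, -17.500, 16.500°) → follower=(4.000, -16.000, -50.000°)

41.000 -21.500 -65.500
41.000 -21.500 -65.500
69.000 1.500 -66.500
4.000 -16.000 -50.000


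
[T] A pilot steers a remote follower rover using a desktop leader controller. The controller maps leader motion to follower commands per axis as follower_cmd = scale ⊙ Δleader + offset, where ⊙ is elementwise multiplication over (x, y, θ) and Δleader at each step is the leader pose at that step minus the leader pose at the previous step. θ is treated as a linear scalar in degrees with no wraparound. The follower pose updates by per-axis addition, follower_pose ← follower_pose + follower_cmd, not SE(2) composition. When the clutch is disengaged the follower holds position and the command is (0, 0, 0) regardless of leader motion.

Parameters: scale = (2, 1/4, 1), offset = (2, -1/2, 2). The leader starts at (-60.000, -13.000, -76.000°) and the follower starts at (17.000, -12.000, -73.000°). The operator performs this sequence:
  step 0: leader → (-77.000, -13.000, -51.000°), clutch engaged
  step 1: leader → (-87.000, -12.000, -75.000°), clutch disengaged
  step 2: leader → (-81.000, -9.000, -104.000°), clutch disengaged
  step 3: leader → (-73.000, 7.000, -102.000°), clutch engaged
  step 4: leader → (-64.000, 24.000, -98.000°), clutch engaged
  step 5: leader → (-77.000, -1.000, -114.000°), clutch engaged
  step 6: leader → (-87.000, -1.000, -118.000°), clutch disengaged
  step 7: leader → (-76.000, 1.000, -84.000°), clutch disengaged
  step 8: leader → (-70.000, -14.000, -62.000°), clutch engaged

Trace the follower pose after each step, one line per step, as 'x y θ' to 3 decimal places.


step 0: Δleader=(-17.000, 0.000, 25.000°), engaged; cmd=(-32.000, -0.500, 27.000°) → follower=(-15.000, -12.500, -46.000°)
step 1: Δleader=(-10.000, 1.000, -24.000°), disengaged; cmd=(0,0,0) → follower holds at (-15.000, -12.500, -46.000°)
step 2: Δleader=(6.000, 3.000, -29.000°), disengaged; cmd=(0,0,0) → follower holds at (-15.000, -12.500, -46.000°)
step 3: Δleader=(8.000, 16.000, 2.000°), engaged; cmd=(18.000, 3.500, 4.000°) → follower=(3.000, -9.000, -42.000°)
step 4: Δleader=(9.000, 17.000, 4.000°), engaged; cmd=(20.000, 3.750, 6.000°) → follower=(23.000, -5.250, -36.000°)
step 5: Δleader=(-13.000, -25.000, -16.000°), engaged; cmd=(-24.000, -6.750, -14.000°) → follower=(-1.000, -12.000, -50.000°)
step 6: Δleader=(-10.000, 0.000, -4.000°), disengaged; cmd=(0,0,0) → follower holds at (-1.000, -12.000, -50.000°)
step 7: Δleader=(11.000, 2.000, 34.000°), disengaged; cmd=(0,0,0) → follower holds at (-1.000, -12.000, -50.000°)
step 8: Δleader=(6.000, -15.000, 22.000°), engaged; cmd=(14.000, -4.250, 24.000°) → follower=(13.000, -16.250, -26.000°)

-15.000 -12.500 -46.000
-15.000 -12.500 -46.000
-15.000 -12.500 -46.000
3.000 -9.000 -42.000
23.000 -5.250 -36.000
-1.000 -12.000 -50.000
-1.000 -12.000 -50.000
-1.000 -12.000 -50.000
13.000 -16.250 -26.000


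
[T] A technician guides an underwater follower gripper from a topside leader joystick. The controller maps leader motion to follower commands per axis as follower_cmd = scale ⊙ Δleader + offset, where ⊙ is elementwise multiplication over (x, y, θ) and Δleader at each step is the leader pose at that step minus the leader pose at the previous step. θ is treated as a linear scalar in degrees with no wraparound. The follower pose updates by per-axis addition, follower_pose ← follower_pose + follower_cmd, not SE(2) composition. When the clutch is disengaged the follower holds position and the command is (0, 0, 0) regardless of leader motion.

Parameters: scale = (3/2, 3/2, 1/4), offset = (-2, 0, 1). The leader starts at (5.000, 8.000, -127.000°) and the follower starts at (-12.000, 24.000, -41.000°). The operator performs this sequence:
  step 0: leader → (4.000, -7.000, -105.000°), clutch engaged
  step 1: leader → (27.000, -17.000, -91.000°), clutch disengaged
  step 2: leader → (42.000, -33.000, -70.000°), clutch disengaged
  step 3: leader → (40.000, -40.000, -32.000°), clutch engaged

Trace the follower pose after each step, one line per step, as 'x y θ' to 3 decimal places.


step 0: Δleader=(-1.000, -15.000, 22.000°), engaged; cmd=(-3.500, -22.500, 6.500°) → follower=(-15.500, 1.500, -34.500°)
step 1: Δleader=(23.000, -10.000, 14.000°), disengaged; cmd=(0,0,0) → follower holds at (-15.500, 1.500, -34.500°)
step 2: Δleader=(15.000, -16.000, 21.000°), disengaged; cmd=(0,0,0) → follower holds at (-15.500, 1.500, -34.500°)
step 3: Δleader=(-2.000, -7.000, 38.000°), engaged; cmd=(-5.000, -10.500, 10.500°) → follower=(-20.500, -9.000, -24.000°)

-15.500 1.500 -34.500
-15.500 1.500 -34.500
-15.500 1.500 -34.500
-20.500 -9.000 -24.000


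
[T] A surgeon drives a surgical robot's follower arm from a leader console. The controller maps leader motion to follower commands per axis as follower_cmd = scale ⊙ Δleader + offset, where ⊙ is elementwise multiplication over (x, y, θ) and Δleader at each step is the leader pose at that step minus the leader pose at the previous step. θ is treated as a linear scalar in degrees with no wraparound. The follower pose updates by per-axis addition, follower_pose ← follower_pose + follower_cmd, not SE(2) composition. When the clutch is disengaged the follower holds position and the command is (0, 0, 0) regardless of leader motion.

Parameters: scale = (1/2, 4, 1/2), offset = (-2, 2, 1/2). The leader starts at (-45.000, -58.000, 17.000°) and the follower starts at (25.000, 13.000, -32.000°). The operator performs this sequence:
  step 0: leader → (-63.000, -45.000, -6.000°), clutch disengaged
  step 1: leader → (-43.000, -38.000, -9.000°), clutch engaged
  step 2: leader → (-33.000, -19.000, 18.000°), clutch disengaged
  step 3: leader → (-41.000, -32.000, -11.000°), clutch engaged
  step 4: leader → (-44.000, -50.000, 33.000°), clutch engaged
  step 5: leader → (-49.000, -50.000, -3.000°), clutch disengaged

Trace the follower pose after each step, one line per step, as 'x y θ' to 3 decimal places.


step 0: Δleader=(-18.000, 13.000, -23.000°), disengaged; cmd=(0,0,0) → follower holds at (25.000, 13.000, -32.000°)
step 1: Δleader=(20.000, 7.000, -3.000°), engaged; cmd=(8.000, 30.000, -1.000°) → follower=(33.000, 43.000, -33.000°)
step 2: Δleader=(10.000, 19.000, 27.000°), disengaged; cmd=(0,0,0) → follower holds at (33.000, 43.000, -33.000°)
step 3: Δleader=(-8.000, -13.000, -29.000°), engaged; cmd=(-6.000, -50.000, -14.000°) → follower=(27.000, -7.000, -47.000°)
step 4: Δleader=(-3.000, -18.000, 44.000°), engaged; cmd=(-3.500, -70.000, 22.500°) → follower=(23.500, -77.000, -24.500°)
step 5: Δleader=(-5.000, 0.000, -36.000°), disengaged; cmd=(0,0,0) → follower holds at (23.500, -77.000, -24.500°)

25.000 13.000 -32.000
33.000 43.000 -33.000
33.000 43.000 -33.000
27.000 -7.000 -47.000
23.500 -77.000 -24.500
23.500 -77.000 -24.500


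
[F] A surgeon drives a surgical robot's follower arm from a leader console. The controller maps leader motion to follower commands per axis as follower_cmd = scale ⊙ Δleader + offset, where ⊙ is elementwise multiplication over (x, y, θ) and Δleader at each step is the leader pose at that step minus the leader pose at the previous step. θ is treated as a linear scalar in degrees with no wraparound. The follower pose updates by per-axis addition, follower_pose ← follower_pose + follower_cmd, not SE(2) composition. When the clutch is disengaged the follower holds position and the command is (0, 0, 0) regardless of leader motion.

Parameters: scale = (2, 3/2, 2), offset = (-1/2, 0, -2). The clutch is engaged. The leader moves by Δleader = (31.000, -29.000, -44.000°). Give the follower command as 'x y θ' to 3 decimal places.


axis x: 2·31.000 + -1/2 = 61.500
axis y: 3/2·-29.000 + 0 = -43.500
axis θ: 2·-44.000 + -2 = -90.000

61.500 -43.500 -90.000


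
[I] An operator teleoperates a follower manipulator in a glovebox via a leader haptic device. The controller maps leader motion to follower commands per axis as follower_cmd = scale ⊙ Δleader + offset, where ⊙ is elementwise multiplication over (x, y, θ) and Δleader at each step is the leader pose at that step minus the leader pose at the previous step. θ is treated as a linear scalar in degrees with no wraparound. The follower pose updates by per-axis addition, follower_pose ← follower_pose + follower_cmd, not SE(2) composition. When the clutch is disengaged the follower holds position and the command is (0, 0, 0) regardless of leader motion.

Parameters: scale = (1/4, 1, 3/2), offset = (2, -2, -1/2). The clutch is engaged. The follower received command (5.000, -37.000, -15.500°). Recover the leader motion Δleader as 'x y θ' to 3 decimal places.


axis x: (5.000 − 2) / (1/4) = 12.000
axis y: (-37.000 − -2) / (1) = -35.000
axis θ: (-15.500 − -1/2) / (3/2) = -10.000

12.000 -35.000 -10.000


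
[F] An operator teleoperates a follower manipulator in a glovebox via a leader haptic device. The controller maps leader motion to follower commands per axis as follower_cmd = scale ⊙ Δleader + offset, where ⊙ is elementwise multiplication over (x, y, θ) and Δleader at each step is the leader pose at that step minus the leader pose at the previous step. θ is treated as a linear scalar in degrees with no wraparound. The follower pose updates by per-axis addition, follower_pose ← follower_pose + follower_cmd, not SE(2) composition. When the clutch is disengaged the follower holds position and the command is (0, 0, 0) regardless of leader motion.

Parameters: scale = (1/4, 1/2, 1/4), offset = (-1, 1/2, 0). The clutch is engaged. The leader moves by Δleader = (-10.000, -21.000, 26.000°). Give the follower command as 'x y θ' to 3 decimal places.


-3.500 -10.000 6.500

axis x: 1/4·-10.000 + -1 = -3.500
axis y: 1/2·-21.000 + 1/2 = -10.000
axis θ: 1/4·26.000 + 0 = 6.500


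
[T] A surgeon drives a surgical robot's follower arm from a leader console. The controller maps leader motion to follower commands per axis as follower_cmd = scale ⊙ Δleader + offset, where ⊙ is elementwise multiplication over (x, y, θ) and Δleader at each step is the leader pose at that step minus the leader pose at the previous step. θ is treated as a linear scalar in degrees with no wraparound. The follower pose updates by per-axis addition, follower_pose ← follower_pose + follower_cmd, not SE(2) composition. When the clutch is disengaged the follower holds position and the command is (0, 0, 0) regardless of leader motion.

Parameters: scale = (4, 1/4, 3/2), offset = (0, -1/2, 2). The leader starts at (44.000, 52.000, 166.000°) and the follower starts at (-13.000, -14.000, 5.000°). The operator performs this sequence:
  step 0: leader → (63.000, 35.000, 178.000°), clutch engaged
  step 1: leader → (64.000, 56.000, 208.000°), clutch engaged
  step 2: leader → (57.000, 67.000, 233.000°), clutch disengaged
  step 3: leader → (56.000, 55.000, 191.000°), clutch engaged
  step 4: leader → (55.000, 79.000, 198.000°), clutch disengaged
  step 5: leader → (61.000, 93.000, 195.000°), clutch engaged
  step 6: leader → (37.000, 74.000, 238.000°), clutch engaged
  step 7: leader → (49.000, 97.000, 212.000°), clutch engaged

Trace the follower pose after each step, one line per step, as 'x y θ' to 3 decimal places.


step 0: Δleader=(19.000, -17.000, 12.000°), engaged; cmd=(76.000, -4.750, 20.000°) → follower=(63.000, -18.750, 25.000°)
step 1: Δleader=(1.000, 21.000, 30.000°), engaged; cmd=(4.000, 4.750, 47.000°) → follower=(67.000, -14.000, 72.000°)
step 2: Δleader=(-7.000, 11.000, 25.000°), disengaged; cmd=(0,0,0) → follower holds at (67.000, -14.000, 72.000°)
step 3: Δleader=(-1.000, -12.000, -42.000°), engaged; cmd=(-4.000, -3.500, -61.000°) → follower=(63.000, -17.500, 11.000°)
step 4: Δleader=(-1.000, 24.000, 7.000°), disengaged; cmd=(0,0,0) → follower holds at (63.000, -17.500, 11.000°)
step 5: Δleader=(6.000, 14.000, -3.000°), engaged; cmd=(24.000, 3.000, -2.500°) → follower=(87.000, -14.500, 8.500°)
step 6: Δleader=(-24.000, -19.000, 43.000°), engaged; cmd=(-96.000, -5.250, 66.500°) → follower=(-9.000, -19.750, 75.000°)
step 7: Δleader=(12.000, 23.000, -26.000°), engaged; cmd=(48.000, 5.250, -37.000°) → follower=(39.000, -14.500, 38.000°)

63.000 -18.750 25.000
67.000 -14.000 72.000
67.000 -14.000 72.000
63.000 -17.500 11.000
63.000 -17.500 11.000
87.000 -14.500 8.500
-9.000 -19.750 75.000
39.000 -14.500 38.000


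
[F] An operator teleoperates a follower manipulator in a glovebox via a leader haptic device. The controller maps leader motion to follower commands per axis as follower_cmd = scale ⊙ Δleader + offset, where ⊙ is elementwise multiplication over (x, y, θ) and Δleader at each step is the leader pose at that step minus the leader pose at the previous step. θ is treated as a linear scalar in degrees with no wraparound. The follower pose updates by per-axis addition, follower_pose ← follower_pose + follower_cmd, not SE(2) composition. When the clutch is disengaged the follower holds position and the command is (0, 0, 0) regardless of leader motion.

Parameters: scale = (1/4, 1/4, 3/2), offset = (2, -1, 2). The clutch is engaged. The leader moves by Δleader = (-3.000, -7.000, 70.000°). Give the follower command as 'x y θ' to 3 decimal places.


1.250 -2.750 107.000

axis x: 1/4·-3.000 + 2 = 1.250
axis y: 1/4·-7.000 + -1 = -2.750
axis θ: 3/2·70.000 + 2 = 107.000
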